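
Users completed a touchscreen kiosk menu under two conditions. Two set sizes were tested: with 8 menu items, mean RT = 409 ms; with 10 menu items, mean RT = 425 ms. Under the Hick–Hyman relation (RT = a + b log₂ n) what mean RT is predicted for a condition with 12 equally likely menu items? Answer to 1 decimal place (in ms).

438.1 ms

Fit slope and intercept:
  b = (425 − 409) / (log₂ 10 − log₂ 8) = 16 / (3.3219 − 3) = 49.701 ms/bit
  a = 409 − 49.701 × 3 = 259.898 ms
Then RT(12) = 259.898 + 49.701 × log₂ 12 = 259.898 + 49.701 × 3.5850 ≈ 438.073 ms.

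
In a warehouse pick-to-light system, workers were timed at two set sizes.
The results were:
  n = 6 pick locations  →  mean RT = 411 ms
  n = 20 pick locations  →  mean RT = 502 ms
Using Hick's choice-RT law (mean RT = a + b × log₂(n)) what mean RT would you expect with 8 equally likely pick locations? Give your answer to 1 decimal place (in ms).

With log₂ n on the abscissa the relation is linear; from the two conditions:
  b = (502 − 411) / (log₂ 20 − log₂ 6) = 91 / (4.3219 − 2.5850) = 52.390 ms/bit
  a = 411 − 52.390 × 2.5850 = 275.573 ms
Then RT(8) = 275.573 + 52.390 × log₂ 8 = 275.573 + 52.390 × 3 ≈ 432.744 ms.

432.7 ms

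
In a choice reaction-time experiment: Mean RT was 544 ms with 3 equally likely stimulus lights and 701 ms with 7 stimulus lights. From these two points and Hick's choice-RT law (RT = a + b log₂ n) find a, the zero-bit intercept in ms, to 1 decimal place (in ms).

The slope on a log₂ axis is (701 − 544) / (2.8074 − 1.5850) = 128.437 ms/bit.
Intercept: a = 544 − 128.437·log₂(3) = 340.433 ms.

340.4 ms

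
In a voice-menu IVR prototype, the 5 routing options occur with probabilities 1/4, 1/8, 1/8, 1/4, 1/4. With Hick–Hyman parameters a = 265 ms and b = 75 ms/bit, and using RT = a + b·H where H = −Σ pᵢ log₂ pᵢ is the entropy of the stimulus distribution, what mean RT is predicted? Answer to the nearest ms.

434 ms

Each term −pᵢ log₂ pᵢ: 0.25·2 + 0.125·3 + 0.125·3 + 0.25·2 + 0.25·2; summed, H = 2.250 bits.
Mean RT = a + bH = 265 + 75·2.250 = 433.75 ms.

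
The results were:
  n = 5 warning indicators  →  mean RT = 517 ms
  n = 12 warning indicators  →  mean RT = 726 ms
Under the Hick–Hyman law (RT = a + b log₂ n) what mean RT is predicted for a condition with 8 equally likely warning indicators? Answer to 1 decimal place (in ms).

629.2 ms

RT is linear in log₂ n, so two points fix the line:
  b = (726 − 517) / (log₂ 12 − log₂ 5) = 209 / (3.5850 − 2.3219) = 165.475 ms/bit
  a = 517 − 165.475 × 2.3219 = 132.780 ms
Then RT(8) = 132.780 + 165.475 × log₂ 8 = 132.780 + 165.475 × 3 ≈ 629.204 ms.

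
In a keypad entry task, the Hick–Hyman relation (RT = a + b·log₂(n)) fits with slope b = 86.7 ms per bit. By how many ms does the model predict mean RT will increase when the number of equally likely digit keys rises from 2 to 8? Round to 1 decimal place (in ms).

ΔRT = (a + b log₂ n₂) − (a + b log₂ n₁) = b·(log₂ n₂ − log₂ n₁).
log₂(8) − log₂(2) = log₂(8/2) = log₂(4) = 2.
ΔRT = 86.7 × 2.0000 = 173.400 ms.

173.4 ms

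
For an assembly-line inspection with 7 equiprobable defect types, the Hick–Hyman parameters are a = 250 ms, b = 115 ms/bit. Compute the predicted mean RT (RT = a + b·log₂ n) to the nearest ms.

log₂(7) = 2.8074 bits, so RT = 250 + 115 × 2.8074 ≈ 572.846 ms.

573 ms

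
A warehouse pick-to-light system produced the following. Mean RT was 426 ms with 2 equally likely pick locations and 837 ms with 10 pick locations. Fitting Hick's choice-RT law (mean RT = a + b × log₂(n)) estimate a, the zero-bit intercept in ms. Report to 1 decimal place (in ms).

Slope: b = (837 − 426) / (log₂ 10 − log₂ 2) = 411/2.3219 = 177.008 ms/bit.
Intercept: a = 426 − 177.008·log₂(2) = 248.992 ms.

249.0 ms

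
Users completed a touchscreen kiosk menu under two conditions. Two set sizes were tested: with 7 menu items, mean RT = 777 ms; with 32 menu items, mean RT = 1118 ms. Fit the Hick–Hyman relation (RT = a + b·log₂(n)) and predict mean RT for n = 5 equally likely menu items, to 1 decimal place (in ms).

701.5 ms

With log₂ n on the abscissa the relation is linear; from the two conditions:
  b = (1118 − 777) / (log₂ 32 − log₂ 7) = 341 / (5 − 2.8074) = 155.520 ms/bit
  a = 777 − 155.520 × 2.8074 = 340.400 ms
Then RT(5) = 340.400 + 155.520 × log₂ 5 = 340.400 + 155.520 × 2.3219 ≈ 701.506 ms.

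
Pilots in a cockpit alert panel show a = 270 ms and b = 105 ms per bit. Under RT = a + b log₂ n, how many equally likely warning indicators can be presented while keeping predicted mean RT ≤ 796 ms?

105·log₂ n ≤ 796 − 270 = 526, giving log₂ n ≤ 5.0095 and n ≤ 32.212. The largest whole number is 32.

32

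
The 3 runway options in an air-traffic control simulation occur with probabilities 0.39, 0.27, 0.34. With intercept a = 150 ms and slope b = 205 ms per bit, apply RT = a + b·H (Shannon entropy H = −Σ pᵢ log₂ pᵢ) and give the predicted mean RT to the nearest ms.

H = 0.39·log₂(1/0.39) + 0.27·log₂(1/0.27) + 0.34·log₂(1/0.34) = 1.5690 bits.
RT = 150 + 205 × 1.5690 = 471.64 ms.

472 ms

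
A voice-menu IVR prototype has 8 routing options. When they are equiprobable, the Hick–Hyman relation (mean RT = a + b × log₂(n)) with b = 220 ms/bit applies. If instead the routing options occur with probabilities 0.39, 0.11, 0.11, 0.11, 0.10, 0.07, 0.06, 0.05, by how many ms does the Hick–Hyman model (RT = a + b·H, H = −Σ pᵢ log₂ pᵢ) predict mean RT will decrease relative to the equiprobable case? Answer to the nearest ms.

Equiprobable entropy H₀ = log₂ 8 = 3.0000 bits.
Skewed entropy H = −Σ pᵢ log₂ pᵢ = 2.6410 bits.
ΔRT = b·(H₀ − H) = 220 × 0.3590 = 78.97 ms.

79 ms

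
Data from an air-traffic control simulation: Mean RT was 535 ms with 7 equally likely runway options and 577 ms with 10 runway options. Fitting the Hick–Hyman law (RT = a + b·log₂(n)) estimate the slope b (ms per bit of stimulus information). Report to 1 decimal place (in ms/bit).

81.6 ms/bit

The slope on a log₂ axis is (577 − 535) / (3.3219 − 2.8074) = 81.621 ms/bit.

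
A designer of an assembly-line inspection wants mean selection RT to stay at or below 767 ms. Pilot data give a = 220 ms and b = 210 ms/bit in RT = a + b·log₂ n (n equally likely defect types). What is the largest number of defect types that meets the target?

6

Information budget: (767 − 220)/210 = 2.6048 bits, so n ≤ 2^2.6048 = 6.083 → at most 6.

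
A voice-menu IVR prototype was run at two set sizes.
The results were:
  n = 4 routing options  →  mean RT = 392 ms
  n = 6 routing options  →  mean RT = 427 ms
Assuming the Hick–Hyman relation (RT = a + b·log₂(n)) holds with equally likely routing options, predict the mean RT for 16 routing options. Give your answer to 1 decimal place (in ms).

511.7 ms

Solve the two-equation system in a and b:
  b = (427 − 392) / (log₂ 6 − log₂ 4) = 35 / (2.5850 − 2) = 59.833 ms/bit
  a = 392 − 59.833 × 2 = 272.334 ms
Then RT(16) = 272.334 + 59.833 × log₂ 16 = 272.334 + 59.833 × 4 ≈ 511.666 ms.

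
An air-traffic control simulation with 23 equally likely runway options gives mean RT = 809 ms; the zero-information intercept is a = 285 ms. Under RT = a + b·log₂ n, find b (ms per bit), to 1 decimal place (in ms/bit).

115.8 ms/bit

23 alternatives carry log₂ 23 = 4.5236 bits; the choice cost is 809 − 285 = 524 ms, so b = 524/4.5236 = 115.838 ms/bit.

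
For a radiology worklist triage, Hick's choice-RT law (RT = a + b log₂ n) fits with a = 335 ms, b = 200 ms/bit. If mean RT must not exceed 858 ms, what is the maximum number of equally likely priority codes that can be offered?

6

Information budget: (858 − 335)/200 = 2.6150 bits, so n ≤ 2^2.6150 = 6.126 → at most 6.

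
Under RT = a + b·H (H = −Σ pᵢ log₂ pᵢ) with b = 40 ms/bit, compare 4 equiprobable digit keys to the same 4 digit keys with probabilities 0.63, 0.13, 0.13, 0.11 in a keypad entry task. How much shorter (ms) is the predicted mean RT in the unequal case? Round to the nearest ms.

The RT saving is b·ΔH. Equiprobable H₀ = log₂(4) = 2.0000 bits; with the given probabilities H = 1.5355 bits.
b·(H₀ − H) = 40 × (2.0000 − 1.5355) = 18.58 ms.

19 ms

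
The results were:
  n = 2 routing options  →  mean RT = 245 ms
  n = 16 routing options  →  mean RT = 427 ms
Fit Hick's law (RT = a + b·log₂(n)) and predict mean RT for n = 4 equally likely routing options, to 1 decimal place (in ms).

305.7 ms

RT is linear in log₂ n, so two points fix the line:
  b = (427 − 245) / (log₂ 16 − log₂ 2) = 182 / (4 − 1) = 60.667 ms/bit
  a = 245 − 60.667 × 1 = 184.333 ms
Then RT(4) = 184.333 + 60.667 × log₂ 4 = 184.333 + 60.667 × 2 ≈ 305.667 ms.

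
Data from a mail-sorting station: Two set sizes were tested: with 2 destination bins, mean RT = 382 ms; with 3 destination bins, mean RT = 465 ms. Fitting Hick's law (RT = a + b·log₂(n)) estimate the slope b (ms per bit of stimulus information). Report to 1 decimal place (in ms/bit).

141.9 ms/bit

Slope: b = (465 − 382) / (log₂ 3 − log₂ 2) = 83/0.5850 = 141.889 ms/bit.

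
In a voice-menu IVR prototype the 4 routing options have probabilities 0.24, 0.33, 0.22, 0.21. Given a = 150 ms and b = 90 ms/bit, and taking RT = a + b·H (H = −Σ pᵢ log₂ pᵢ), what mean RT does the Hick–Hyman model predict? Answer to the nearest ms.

H = 0.24·log₂(1/0.24) + 0.33·log₂(1/0.33) + 0.22·log₂(1/0.22) + 0.21·log₂(1/0.21) = 1.9754 bits.
RT = 150 + 90 × 1.9754 = 327.78 ms.

328 ms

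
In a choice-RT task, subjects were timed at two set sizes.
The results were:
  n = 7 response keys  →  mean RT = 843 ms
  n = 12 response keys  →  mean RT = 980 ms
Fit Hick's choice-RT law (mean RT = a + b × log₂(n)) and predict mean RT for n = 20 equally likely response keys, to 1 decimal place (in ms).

RT is linear in log₂ n, so two points fix the line:
  b = (980 − 843) / (log₂ 12 − log₂ 7) = 137 / (3.5850 − 2.8074) = 176.181 ms/bit
  a = 843 − 176.181 × 2.8074 = 348.396 ms
Then RT(20) = 348.396 + 176.181 × log₂ 20 = 348.396 + 176.181 × 4.3219 ≈ 1109.840 ms.

1109.8 ms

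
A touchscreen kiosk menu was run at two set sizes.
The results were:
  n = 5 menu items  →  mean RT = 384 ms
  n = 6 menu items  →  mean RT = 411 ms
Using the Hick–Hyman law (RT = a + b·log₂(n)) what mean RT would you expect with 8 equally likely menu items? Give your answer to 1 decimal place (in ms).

Solve the two-equation system in a and b:
  b = (411 − 384) / (log₂ 6 − log₂ 5) = 27 / (2.5850 − 2.3219) = 102.648 ms/bit
  a = 384 − 102.648 × 2.3219 = 145.658 ms
Then RT(8) = 145.658 + 102.648 × log₂ 8 = 145.658 + 102.648 × 3 ≈ 453.603 ms.

453.6 ms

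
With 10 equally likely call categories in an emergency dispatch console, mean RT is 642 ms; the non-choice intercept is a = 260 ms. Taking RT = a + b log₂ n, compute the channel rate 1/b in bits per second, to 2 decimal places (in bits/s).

8.70 bits/s

Choice component = 642 − 260 = 382 ms over log₂(10) = 3.3219 bits.
b = 382 / 3.3219 = 114.993 ms/bit, so 1/b = 8.696 bits/s.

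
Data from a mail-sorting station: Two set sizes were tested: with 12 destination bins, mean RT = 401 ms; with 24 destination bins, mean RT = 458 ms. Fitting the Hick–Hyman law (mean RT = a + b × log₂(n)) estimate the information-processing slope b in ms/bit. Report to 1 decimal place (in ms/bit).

57.0 ms/bit

The slope on a log₂ axis is (458 − 401) / (4.5850 − 3.5850) = 57.000 ms/bit.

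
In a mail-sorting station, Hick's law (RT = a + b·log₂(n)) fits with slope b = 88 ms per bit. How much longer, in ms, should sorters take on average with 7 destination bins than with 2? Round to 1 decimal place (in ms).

The intercept a cancels: ΔRT = b·(log₂ n₂ − log₂ n₁) = b·log₂(n₂/n₁).
log₂(7) − log₂(2) = 2.8074 − 1 = 1.8074.
ΔRT = 88 × 1.8074 = 159.047 ms.

159.0 ms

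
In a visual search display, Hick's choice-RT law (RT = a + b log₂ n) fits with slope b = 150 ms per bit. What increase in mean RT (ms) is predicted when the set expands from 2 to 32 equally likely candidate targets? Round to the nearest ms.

600 ms

ΔRT = (a + b log₂ n₂) − (a + b log₂ n₁) = b·(log₂ n₂ − log₂ n₁).
log₂(32) − log₂(2) = log₂(32/2) = log₂(16) = 4.
ΔRT = 150 × 4.0000 = 600.000 ms.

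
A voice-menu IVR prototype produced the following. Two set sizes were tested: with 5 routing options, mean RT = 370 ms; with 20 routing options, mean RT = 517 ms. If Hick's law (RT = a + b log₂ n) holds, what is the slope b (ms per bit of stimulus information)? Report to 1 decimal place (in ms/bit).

b = (RT₂ − RT₁)/(log₂ n₂ − log₂ n₁) = (517 − 370)/(4.3219 − 2.3219) = 73.500 ms/bit.

73.5 ms/bit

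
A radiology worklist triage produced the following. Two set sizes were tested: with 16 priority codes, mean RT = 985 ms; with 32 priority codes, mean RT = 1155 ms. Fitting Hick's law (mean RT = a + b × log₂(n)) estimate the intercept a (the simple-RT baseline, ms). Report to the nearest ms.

305 ms

The slope on a log₂ axis is (1155 − 985) / (5 − 4) = 170 ms/bit.
Intercept: a = 985 − 170·log₂(16) = 305.000 ms.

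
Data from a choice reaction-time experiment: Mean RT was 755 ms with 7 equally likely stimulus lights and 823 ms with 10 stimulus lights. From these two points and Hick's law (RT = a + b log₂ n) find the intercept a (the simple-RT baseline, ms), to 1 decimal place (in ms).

b = (RT₂ − RT₁)/(log₂ n₂ − log₂ n₁) = (823 − 755)/(3.3219 − 2.8074) = 132.148 ms/bit.
a = RT₁ − b·log₂ n₁ = 755 − 132.148 × 2.8074 = 384.013 ms.

384.0 ms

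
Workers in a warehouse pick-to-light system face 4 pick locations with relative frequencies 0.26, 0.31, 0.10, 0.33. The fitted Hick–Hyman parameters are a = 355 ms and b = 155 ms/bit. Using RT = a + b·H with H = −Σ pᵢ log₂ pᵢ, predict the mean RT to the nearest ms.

648 ms

Entropy contributions −pᵢ log₂ pᵢ: 0.5053, 0.5238, 0.3322, 0.5278; sum H = 1.8891 bits.
RT = a + bH = 355 + 155·1.8891 = 647.81 ms.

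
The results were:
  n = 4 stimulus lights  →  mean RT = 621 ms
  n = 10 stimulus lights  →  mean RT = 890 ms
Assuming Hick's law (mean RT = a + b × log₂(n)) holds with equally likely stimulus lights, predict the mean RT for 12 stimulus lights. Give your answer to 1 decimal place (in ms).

With log₂ n on the abscissa the relation is linear; from the two conditions:
  b = (890 − 621) / (log₂ 10 − log₂ 4) = 269 / (3.3219 − 2) = 203.491 ms/bit
  a = 621 − 203.491 × 2 = 214.019 ms
Then RT(12) = 214.019 + 203.491 × log₂ 12 = 214.019 + 203.491 × 3.5850 ≈ 943.525 ms.

943.5 ms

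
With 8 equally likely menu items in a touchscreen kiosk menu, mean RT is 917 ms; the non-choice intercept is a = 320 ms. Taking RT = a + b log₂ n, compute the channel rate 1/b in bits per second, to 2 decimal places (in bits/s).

b = (917 − 320)/log₂ 8 = 597/3 = 199.000 ms per bit = 0.19900 s/bit; the reciprocal is 5.025 bits/s.

5.03 bits/s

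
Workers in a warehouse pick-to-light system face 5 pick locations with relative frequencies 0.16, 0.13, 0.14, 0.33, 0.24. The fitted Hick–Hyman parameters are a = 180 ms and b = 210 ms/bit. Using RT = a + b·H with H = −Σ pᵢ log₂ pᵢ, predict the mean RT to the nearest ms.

Entropy contributions −pᵢ log₂ pᵢ: 0.4230, 0.3826, 0.3971, 0.5278, 0.4941; sum H = 2.2247 bits.
RT = a + bH = 180 + 210·2.2247 = 647.19 ms.

647 ms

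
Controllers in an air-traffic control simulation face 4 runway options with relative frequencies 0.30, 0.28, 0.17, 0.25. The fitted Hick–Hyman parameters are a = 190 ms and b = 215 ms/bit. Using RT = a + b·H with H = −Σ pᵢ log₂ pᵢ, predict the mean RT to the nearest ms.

614 ms

Entropy contributions −pᵢ log₂ pᵢ: 0.5211, 0.5142, 0.4346, 0.5000; sum H = 1.9699 bits.
RT = a + bH = 190 + 215·1.9699 = 613.53 ms.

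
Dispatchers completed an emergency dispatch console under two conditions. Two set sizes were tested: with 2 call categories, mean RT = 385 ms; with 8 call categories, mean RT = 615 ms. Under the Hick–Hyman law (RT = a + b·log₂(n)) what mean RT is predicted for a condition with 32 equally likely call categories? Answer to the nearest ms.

With log₂ n on the abscissa the relation is linear; from the two conditions:
  b = (615 − 385) / (log₂ 8 − log₂ 2) = 230 / (3 − 1) = 115 ms/bit
  a = 385 − 115 × 1 = 270 ms
Then RT(32) = 270 + 115 × log₂ 32 = 270 + 115 × 5 ≈ 845.000 ms.

845 ms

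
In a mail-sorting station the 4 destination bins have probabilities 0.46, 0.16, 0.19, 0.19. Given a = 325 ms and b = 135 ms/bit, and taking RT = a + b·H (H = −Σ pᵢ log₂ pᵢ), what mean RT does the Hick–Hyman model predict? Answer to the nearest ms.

575 ms

Entropy contributions −pᵢ log₂ pᵢ: 0.5153, 0.4230, 0.4552, 0.4552; sum H = 1.8488 bits.
RT = a + bH = 325 + 135·1.8488 = 574.59 ms.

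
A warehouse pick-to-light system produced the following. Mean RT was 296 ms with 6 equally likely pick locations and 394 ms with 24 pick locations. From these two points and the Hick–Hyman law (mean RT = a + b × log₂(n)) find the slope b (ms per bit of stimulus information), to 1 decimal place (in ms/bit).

49.0 ms/bit

The slope on a log₂ axis is (394 − 296) / (4.5850 − 2.5850) = 49.000 ms/bit.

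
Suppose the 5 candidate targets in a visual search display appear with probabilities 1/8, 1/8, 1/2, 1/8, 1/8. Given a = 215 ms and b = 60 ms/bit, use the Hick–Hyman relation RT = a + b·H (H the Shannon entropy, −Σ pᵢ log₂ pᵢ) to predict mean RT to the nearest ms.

Each term −pᵢ log₂ pᵢ: 0.125·3 + 0.125·3 + 0.5·1 + 0.125·3 + 0.125·3; summed, H = 2.000 bits.
Mean RT = a + bH = 215 + 60·2.000 = 335.00 ms.

335 ms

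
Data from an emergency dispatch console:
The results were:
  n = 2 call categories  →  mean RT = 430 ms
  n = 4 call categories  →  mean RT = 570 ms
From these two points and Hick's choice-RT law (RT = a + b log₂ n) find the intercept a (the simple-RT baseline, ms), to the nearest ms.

Slope: b = (570 − 430) / (log₂ 4 − log₂ 2) = 140/1.0000 = 140 ms/bit.
a = RT₁ − b·log₂ n₁ = 430 − 140 × 1 = 290.000 ms.

290 ms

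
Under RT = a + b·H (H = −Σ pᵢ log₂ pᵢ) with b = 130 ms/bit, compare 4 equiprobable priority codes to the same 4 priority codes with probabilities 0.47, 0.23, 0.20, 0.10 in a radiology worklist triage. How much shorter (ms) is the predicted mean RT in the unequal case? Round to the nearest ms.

26 ms

The RT saving is b·ΔH. Equiprobable H₀ = log₂(4) = 2.0000 bits; with the given probabilities H = 1.7962 bits.
b·(H₀ − H) = 130 × (2.0000 − 1.7962) = 26.49 ms.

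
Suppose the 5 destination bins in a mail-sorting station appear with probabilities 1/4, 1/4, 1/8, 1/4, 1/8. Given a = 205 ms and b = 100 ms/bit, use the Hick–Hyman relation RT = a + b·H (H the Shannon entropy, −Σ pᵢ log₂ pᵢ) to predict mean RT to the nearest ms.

H = −Σ pᵢ log₂ pᵢ = 0.25·2 + 0.25·2 + 0.125·3 + 0.25·2 + 0.125·3 = 2.250 bits.
RT = 205 + 100 × 2.250 = 430.00 ms.

430 ms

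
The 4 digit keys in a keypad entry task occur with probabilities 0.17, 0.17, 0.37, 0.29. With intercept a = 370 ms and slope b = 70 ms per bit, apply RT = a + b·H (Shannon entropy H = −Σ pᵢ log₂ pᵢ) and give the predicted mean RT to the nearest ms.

504 ms

H = 0.17·log₂(1/0.17) + 0.17·log₂(1/0.17) + 0.37·log₂(1/0.37) + 0.29·log₂(1/0.29) = 1.9178 bits.
RT = 370 + 70 × 1.9178 = 504.25 ms.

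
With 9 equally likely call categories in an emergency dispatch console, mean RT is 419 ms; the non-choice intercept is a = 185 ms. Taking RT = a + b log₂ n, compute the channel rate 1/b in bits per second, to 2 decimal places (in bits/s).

b = (419 − 185)/log₂ 9 = 234/3.1699 = 73.819 ms per bit = 0.07382 s/bit; the reciprocal is 13.547 bits/s.

13.55 bits/s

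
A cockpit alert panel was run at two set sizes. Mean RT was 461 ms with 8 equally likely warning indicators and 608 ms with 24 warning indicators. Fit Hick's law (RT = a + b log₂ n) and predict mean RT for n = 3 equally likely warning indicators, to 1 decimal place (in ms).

329.8 ms

Solve the two-equation system in a and b:
  b = (608 − 461) / (log₂ 24 − log₂ 8) = 147 / (4.5850 − 3) = 92.747 ms/bit
  a = 461 − 92.747 × 3 = 182.760 ms
Then RT(3) = 182.760 + 92.747 × log₂ 3 = 182.760 + 92.747 × 1.5850 ≈ 329.760 ms.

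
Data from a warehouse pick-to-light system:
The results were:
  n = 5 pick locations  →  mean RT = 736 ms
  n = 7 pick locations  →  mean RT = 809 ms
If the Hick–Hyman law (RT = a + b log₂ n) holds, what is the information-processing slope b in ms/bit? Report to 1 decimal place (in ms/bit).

150.4 ms/bit

The slope on a log₂ axis is (809 − 736) / (2.8074 − 2.3219) = 150.383 ms/bit.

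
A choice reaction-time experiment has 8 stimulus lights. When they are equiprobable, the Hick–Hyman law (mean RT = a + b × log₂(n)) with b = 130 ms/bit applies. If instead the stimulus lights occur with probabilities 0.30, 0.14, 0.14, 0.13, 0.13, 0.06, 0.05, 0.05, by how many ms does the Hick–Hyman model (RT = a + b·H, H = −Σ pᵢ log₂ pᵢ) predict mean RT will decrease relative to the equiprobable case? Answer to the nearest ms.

Equiprobable entropy H₀ = log₂ 8 = 3.0000 bits.
Skewed entropy H = −Σ pᵢ log₂ pᵢ = 2.7563 bits.
ΔRT = b·(H₀ − H) = 130 × 0.2437 = 31.68 ms.

32 ms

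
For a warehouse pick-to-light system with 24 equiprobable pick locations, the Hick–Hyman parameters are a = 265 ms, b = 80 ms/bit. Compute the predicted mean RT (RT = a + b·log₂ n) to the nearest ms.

632 ms

log₂(24) = 4.5850 bits, so RT = 265 + 80 × 4.5850 ≈ 631.797 ms.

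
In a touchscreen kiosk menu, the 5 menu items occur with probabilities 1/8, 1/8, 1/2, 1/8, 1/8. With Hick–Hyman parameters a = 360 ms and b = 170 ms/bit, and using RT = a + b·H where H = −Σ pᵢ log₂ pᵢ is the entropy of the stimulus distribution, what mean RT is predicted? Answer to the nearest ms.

700 ms

H = −Σ pᵢ log₂ pᵢ = 0.125·3 + 0.125·3 + 0.5·1 + 0.125·3 + 0.125·3 = 2.000 bits.
RT = 360 + 170 × 2.000 = 700.00 ms.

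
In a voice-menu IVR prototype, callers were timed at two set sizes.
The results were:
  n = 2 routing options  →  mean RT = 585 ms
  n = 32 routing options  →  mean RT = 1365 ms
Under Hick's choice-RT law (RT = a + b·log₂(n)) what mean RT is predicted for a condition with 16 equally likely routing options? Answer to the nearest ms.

Fit slope and intercept:
  b = (1365 − 585) / (log₂ 32 − log₂ 2) = 780 / (5 − 1) = 195 ms/bit
  a = 585 − 195 × 1 = 390 ms
Then RT(16) = 390 + 195 × log₂ 16 = 390 + 195 × 4 ≈ 1170.000 ms.

1170 ms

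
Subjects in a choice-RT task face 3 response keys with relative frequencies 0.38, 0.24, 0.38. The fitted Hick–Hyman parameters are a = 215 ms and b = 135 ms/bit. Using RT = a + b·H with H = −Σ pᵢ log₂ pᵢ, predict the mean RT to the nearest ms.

425 ms

H = 0.38·log₂(1/0.38) + 0.24·log₂(1/0.24) + 0.38·log₂(1/0.38) = 1.5550 bits.
RT = 215 + 135 × 1.5550 = 424.93 ms.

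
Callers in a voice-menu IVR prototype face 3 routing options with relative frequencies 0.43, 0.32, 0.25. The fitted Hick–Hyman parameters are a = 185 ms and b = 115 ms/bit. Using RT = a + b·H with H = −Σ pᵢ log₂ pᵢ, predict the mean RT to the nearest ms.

363 ms

H = 0.43·log₂(1/0.43) + 0.32·log₂(1/0.32) + 0.25·log₂(1/0.25) = 1.5496 bits.
RT = 185 + 115 × 1.5496 = 363.20 ms.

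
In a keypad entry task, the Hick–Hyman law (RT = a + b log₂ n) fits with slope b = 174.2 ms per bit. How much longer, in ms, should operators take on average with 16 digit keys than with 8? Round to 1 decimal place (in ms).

174.2 ms

ΔRT = (a + b log₂ n₂) − (a + b log₂ n₁) = b·(log₂ n₂ − log₂ n₁).
log₂(16) − log₂(8) = log₂(16/8) = log₂(2) = 1.
ΔRT = 174.2 × 1.0000 = 174.200 ms.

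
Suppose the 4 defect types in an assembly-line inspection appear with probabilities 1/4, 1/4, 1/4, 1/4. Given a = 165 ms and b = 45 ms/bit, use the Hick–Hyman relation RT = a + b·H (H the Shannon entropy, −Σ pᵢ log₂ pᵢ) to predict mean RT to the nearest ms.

255 ms

H = −Σ pᵢ log₂ pᵢ = 0.25·2 + 0.25·2 + 0.25·2 + 0.25·2 = 2.000 bits.
RT = 165 + 45 × 2.000 = 255.00 ms.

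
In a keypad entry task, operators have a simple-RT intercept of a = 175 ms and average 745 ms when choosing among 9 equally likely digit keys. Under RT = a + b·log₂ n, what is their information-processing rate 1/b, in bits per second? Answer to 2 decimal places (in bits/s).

5.56 bits/s

Choice component = 745 − 175 = 570 ms over log₂(9) = 3.1699 bits.
b = 570 / 3.1699 = 179.815 ms/bit, so 1/b = 5.561 bits/s.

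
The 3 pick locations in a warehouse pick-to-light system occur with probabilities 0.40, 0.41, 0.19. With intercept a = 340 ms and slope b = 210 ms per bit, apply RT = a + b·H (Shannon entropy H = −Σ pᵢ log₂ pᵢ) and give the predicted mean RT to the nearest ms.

Entropy contributions −pᵢ log₂ pᵢ: 0.5288, 0.5274, 0.4552; sum H = 1.5114 bits.
RT = a + bH = 340 + 210·1.5114 = 657.39 ms.

657 ms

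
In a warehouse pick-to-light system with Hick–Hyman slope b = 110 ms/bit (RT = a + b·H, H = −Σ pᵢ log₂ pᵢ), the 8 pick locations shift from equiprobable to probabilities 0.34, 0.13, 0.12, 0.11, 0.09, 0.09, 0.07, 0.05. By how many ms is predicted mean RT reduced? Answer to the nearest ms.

Equiprobable entropy H₀ = log₂ 8 = 3.0000 bits.
Skewed entropy H = −Σ pᵢ log₂ pᵢ = 2.7391 bits.
ΔRT = b·(H₀ − H) = 110 × 0.2609 = 28.70 ms.

29 ms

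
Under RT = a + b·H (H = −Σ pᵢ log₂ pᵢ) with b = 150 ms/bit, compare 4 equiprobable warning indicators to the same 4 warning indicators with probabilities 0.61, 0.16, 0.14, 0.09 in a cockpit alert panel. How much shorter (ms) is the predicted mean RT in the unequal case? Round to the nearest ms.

65 ms

Equiprobable entropy H₀ = log₂ 4 = 2.0000 bits.
Skewed entropy H = −Σ pᵢ log₂ pᵢ = 1.5678 bits.
ΔRT = b·(H₀ − H) = 150 × 0.4322 = 64.83 ms.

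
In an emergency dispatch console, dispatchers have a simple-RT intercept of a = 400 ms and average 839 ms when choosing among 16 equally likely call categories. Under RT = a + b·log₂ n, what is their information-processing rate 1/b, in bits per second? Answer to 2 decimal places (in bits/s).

9.11 bits/s

Choice component = 839 − 400 = 439 ms over log₂(16) = 4 bits.
b = 439 / 4 = 109.750 ms/bit, so 1/b = 9.112 bits/s.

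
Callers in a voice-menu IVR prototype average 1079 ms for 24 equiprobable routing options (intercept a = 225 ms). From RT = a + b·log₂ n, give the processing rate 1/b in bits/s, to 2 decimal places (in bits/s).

5.37 bits/s

Choice component = 1079 − 225 = 854 ms over log₂(24) = 4.5850 bits.
b = 854 / 4.5850 = 186.261 ms/bit, so 1/b = 5.369 bits/s.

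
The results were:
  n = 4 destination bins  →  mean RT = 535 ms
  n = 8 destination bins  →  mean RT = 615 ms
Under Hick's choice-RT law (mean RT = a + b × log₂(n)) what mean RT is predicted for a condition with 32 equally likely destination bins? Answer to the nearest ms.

Solve the two-equation system in a and b:
  b = (615 − 535) / (log₂ 8 − log₂ 4) = 80 / (3 − 2) = 80 ms/bit
  a = 535 − 80 × 2 = 375 ms
Then RT(32) = 375 + 80 × log₂ 32 = 375 + 80 × 5 ≈ 775.000 ms.

775 ms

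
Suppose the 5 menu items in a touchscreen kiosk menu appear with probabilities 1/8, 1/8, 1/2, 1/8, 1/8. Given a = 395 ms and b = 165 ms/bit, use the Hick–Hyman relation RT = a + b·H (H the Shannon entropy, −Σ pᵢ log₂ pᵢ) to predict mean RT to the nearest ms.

Each term −pᵢ log₂ pᵢ: 0.125·3 + 0.125·3 + 0.5·1 + 0.125·3 + 0.125·3; summed, H = 2.000 bits.
Mean RT = a + bH = 395 + 165·2.000 = 725.00 ms.

725 ms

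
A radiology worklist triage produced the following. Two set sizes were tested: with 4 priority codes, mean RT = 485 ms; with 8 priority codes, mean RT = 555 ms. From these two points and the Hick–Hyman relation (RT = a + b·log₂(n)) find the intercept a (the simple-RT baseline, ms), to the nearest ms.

The slope on a log₂ axis is (555 − 485) / (3 − 2) = 70 ms/bit.
Intercept: a = 485 − 70·log₂(4) = 345.000 ms.

345 ms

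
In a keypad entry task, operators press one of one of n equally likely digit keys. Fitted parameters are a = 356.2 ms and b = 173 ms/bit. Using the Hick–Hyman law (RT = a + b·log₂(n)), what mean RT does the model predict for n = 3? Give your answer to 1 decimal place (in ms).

log₂(3) = 1.5850 bits, so RT = 356.2 + 173 × 1.5850 ≈ 630.399 ms.

630.4 ms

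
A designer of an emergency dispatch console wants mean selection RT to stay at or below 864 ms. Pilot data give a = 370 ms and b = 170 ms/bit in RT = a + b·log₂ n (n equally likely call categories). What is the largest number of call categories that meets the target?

7

Set 370 + 170·log₂ n ≤ 864 → log₂ n ≤ (864 − 370)/170 = 2.9059.
So n ≤ 2^2.9059 = 7.495; the largest integer n is 7.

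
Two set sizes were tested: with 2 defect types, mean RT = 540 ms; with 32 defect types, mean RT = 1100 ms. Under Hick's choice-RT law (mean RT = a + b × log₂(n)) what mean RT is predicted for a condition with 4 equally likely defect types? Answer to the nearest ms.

Fit slope and intercept:
  b = (1100 − 540) / (log₂ 32 − log₂ 2) = 560 / (5 − 1) = 140 ms/bit
  a = 540 − 140 × 1 = 400 ms
Then RT(4) = 400 + 140 × log₂ 4 = 400 + 140 × 2 ≈ 680.000 ms.

680 ms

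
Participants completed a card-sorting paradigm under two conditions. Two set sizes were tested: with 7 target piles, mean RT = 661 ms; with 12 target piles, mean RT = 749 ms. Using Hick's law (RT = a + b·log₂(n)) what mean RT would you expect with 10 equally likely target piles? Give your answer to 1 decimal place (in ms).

719.2 ms

Solve the two-equation system in a and b:
  b = (749 − 661) / (log₂ 12 − log₂ 7) = 88 / (3.5850 − 2.8074) = 113.168 ms/bit
  a = 661 − 113.168 × 2.8074 = 343.298 ms
Then RT(10) = 343.298 + 113.168 × log₂ 10 = 343.298 + 113.168 × 3.3219 ≈ 719.233 ms.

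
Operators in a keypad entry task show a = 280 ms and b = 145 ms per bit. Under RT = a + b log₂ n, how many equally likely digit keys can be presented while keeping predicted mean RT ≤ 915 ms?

Information budget: (915 − 280)/145 = 4.3793 bits, so n ≤ 2^4.3793 = 20.812 → at most 20.

20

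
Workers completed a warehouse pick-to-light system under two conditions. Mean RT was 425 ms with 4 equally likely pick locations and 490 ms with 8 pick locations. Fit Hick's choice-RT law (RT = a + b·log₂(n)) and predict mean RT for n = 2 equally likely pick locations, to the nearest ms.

360 ms

Fit slope and intercept:
  b = (490 − 425) / (log₂ 8 − log₂ 4) = 65 / (3 − 2) = 65 ms/bit
  a = 425 − 65 × 2 = 295 ms
Then RT(2) = 295 + 65 × log₂ 2 = 295 + 65 × 1 ≈ 360.000 ms.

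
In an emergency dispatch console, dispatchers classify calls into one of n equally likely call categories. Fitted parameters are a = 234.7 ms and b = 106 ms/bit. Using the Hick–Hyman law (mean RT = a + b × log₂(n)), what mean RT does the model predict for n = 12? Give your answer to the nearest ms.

log₂(12) = 3.5850 bits, so RT = 234.7 + 106 × 3.5850 ≈ 614.706 ms.

615 ms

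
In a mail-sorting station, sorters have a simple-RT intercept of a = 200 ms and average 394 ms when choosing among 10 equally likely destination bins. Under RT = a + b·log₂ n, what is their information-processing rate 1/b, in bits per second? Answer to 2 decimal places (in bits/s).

17.12 bits/s

Choice component = 394 − 200 = 194 ms over log₂(10) = 3.3219 bits.
b = 194 / 3.3219 = 58.400 ms/bit, so 1/b = 17.123 bits/s.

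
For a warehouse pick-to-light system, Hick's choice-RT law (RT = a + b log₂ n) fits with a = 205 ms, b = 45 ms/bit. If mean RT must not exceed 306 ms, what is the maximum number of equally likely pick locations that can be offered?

4

Set 205 + 45·log₂ n ≤ 306 → log₂ n ≤ (306 − 205)/45 = 2.2444.
So n ≤ 2^2.2444 = 4.739; the largest integer n is 4.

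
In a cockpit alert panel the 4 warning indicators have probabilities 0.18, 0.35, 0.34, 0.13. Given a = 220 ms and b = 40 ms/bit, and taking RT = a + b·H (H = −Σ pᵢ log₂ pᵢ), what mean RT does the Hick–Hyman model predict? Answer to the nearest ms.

295 ms

Entropy contributions −pᵢ log₂ pᵢ: 0.4453, 0.5301, 0.5292, 0.3826; sum H = 1.8872 bits.
RT = a + bH = 220 + 40·1.8872 = 295.49 ms.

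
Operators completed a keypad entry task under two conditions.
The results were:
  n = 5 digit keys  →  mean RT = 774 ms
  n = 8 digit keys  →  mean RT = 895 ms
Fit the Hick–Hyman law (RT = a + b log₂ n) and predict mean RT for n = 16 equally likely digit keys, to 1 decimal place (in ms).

RT is linear in log₂ n, so two points fix the line:
  b = (895 − 774) / (log₂ 8 − log₂ 5) = 121 / (3 − 2.3219) = 178.447 ms/bit
  a = 774 − 178.447 × 2.3219 = 359.659 ms
Then RT(16) = 359.659 + 178.447 × log₂ 16 = 359.659 + 178.447 × 4 ≈ 1073.447 ms.

1073.4 ms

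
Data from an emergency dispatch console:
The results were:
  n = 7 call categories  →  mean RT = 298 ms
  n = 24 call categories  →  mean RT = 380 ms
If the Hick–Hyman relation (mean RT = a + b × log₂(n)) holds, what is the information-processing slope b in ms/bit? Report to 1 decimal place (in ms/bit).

Slope: b = (380 − 298) / (log₂ 24 − log₂ 7) = 82/1.7776 = 46.129 ms/bit.

46.1 ms/bit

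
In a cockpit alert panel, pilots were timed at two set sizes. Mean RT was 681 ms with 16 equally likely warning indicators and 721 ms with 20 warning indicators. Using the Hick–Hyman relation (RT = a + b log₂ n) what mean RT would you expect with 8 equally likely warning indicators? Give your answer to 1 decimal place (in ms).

Solve the two-equation system in a and b:
  b = (721 − 681) / (log₂ 20 − log₂ 16) = 40 / (4.3219 − 4) = 124.251 ms/bit
  a = 681 − 124.251 × 4 = 183.995 ms
Then RT(8) = 183.995 + 124.251 × log₂ 8 = 183.995 + 124.251 × 3 ≈ 556.749 ms.

556.7 ms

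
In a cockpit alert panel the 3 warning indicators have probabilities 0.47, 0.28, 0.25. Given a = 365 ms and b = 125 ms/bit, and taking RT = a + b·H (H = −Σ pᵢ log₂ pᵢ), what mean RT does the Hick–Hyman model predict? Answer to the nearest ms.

H = 0.47·log₂(1/0.47) + 0.28·log₂(1/0.28) + 0.25·log₂(1/0.25) = 1.5262 bits.
RT = 365 + 125 × 1.5262 = 555.77 ms.

556 ms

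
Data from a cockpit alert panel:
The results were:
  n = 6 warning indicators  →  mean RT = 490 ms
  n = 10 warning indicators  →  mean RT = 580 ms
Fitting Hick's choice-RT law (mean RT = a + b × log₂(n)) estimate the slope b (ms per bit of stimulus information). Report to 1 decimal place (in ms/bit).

The slope on a log₂ axis is (580 − 490) / (3.3219 − 2.5850) = 122.122 ms/bit.

122.1 ms/bit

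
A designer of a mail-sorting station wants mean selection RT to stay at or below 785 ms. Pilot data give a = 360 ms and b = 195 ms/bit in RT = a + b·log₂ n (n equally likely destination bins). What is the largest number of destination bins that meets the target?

4

195·log₂ n ≤ 785 − 360 = 425, giving log₂ n ≤ 2.1795 and n ≤ 4.530. The largest whole number is 4.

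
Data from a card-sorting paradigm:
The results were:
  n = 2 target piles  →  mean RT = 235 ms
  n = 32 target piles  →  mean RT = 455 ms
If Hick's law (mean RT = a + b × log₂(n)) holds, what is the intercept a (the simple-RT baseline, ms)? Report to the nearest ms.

180 ms

b = (RT₂ − RT₁)/(log₂ n₂ − log₂ n₁) = (455 − 235)/(5 − 1) = 55 ms/bit.
a = RT₁ − b·log₂ n₁ = 235 − 55 × 1 = 180.000 ms.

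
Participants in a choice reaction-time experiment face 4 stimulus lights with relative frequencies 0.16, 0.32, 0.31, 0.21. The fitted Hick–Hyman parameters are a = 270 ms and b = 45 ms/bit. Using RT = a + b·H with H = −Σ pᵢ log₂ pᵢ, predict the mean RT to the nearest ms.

358 ms

H = 0.16·log₂(1/0.16) + 0.32·log₂(1/0.32) + 0.31·log₂(1/0.31) + 0.21·log₂(1/0.21) = 1.9457 bits.
RT = 270 + 45 × 1.9457 = 357.56 ms.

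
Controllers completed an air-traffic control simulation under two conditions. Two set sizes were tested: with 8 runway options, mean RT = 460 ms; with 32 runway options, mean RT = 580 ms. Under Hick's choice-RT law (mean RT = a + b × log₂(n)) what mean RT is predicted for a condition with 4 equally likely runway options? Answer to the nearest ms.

Solve the two-equation system in a and b:
  b = (580 − 460) / (log₂ 32 − log₂ 8) = 120 / (5 − 3) = 60 ms/bit
  a = 460 − 60 × 3 = 280 ms
Then RT(4) = 280 + 60 × log₂ 4 = 280 + 60 × 2 ≈ 400.000 ms.

400 ms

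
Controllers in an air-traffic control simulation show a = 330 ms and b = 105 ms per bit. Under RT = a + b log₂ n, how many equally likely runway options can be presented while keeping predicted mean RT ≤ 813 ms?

24

Set 330 + 105·log₂ n ≤ 813 → log₂ n ≤ (813 − 330)/105 = 4.6000.
So n ≤ 2^4.6000 = 24.251; the largest integer n is 24.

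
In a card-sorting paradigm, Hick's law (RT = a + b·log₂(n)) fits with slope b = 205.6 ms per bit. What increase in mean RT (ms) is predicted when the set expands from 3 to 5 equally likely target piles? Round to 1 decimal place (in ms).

151.5 ms

ΔRT = (a + b log₂ n₂) − (a + b log₂ n₁) = b·(log₂ n₂ − log₂ n₁).
log₂(5) − log₂(3) = 2.3219 − 1.5850 = 0.7370.
ΔRT = 205.6 × 0.7370 = 151.520 ms.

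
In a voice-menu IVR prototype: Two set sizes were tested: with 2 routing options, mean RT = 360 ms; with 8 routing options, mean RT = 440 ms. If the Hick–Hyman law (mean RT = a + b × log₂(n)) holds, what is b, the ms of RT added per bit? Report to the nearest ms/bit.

40 ms/bit

b = (RT₂ − RT₁)/(log₂ n₂ − log₂ n₁) = (440 − 360)/(3 − 1) = 40 ms/bit.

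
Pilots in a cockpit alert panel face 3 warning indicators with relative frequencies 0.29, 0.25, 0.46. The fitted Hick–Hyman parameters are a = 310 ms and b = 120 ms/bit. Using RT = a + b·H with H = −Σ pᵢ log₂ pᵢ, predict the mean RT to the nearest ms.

494 ms

H = 0.29·log₂(1/0.29) + 0.25·log₂(1/0.25) + 0.46·log₂(1/0.46) = 1.5332 bits.
RT = 310 + 120 × 1.5332 = 493.99 ms.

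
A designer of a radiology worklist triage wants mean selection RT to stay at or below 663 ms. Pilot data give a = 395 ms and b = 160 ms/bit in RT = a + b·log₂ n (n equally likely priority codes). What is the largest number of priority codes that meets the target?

Set 395 + 160·log₂ n ≤ 663 → log₂ n ≤ (663 − 395)/160 = 1.6750.
So n ≤ 2^1.6750 = 3.193; the largest integer n is 3.

3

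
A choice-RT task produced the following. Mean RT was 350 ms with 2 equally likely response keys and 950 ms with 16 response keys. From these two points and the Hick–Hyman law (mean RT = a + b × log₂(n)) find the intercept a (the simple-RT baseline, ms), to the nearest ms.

150 ms

The slope on a log₂ axis is (950 − 350) / (4 − 1) = 200 ms/bit.
Intercept: a = 350 − 200·log₂(2) = 150.000 ms.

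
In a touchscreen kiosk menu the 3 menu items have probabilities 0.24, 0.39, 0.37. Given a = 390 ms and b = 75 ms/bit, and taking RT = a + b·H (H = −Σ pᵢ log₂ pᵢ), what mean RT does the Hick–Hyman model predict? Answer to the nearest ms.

507 ms

H = 0.24·log₂(1/0.24) + 0.39·log₂(1/0.39) + 0.37·log₂(1/0.37) = 1.5547 bits.
RT = 390 + 75 × 1.5547 = 506.60 ms.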